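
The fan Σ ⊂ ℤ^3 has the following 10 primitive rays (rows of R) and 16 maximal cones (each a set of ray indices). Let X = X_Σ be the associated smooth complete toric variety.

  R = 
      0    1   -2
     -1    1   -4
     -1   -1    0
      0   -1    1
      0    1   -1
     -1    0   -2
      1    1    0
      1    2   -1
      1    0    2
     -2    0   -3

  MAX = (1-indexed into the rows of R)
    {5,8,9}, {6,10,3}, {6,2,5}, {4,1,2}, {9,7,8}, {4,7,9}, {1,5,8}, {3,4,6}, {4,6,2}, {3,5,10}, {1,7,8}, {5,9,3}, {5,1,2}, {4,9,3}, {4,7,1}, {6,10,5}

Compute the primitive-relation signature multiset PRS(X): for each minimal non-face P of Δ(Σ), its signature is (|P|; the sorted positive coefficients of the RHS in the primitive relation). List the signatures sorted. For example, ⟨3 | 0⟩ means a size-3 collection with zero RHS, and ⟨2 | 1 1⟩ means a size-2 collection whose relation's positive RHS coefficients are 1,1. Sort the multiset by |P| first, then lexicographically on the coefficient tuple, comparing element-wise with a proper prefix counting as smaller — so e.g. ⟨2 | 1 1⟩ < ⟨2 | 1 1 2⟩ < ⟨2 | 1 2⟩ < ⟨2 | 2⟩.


Δ(Σ) — 10 vertices, 22 min non-faces:

  • {3,7}:  v_{3} + v_{7} = 0 ; sig = ⟨2 | 0⟩
  • {4,5}:  v_{4} + v_{5} = 0 ; sig = ⟨2 | 0⟩
  • {6,9}:  v_{6} + v_{9} = 0 ; sig = ⟨2 | 0⟩
  • {1,3}:  v_{1} + v_{3} = v_{6} ; sig = ⟨2 | 1⟩
  • {1,6}:  v_{1} + v_{6} = v_{2} ; sig = ⟨2 | 1⟩
  • {1,9}:  v_{1} + v_{9} = v_{7} ; sig = ⟨2 | 1⟩
  • {2,9}:  v_{2} + v_{9} = v_{1} ; sig = ⟨2 | 1⟩
  • {3,8}:  v_{3} + v_{8} = v_{5} ; sig = ⟨2 | 1⟩
  • {4,8}:  v_{4} + v_{8} = v_{7} ; sig = ⟨2 | 1⟩
  • {5,7}:  v_{5} + v_{7} = v_{8} ; sig = ⟨2 | 1⟩
  • {6,7}:  v_{6} + v_{7} = v_{1} ; sig = ⟨2 | 1⟩
  • {4,10}:  v_{4} + v_{10} = v_{3} + v_{6} ; sig = ⟨2 | 1 1⟩
  • {6,8}:  v_{6} + v_{8} = v_{1} + v_{5} ; sig = ⟨2 | 1 1⟩
  • {7,10}:  v_{7} + v_{10} = v_{5} + v_{6} ; sig = ⟨2 | 1 1⟩
  • {9,10}:  v_{9} + v_{10} = v_{3} + v_{5} ; sig = ⟨2 | 1 1⟩
  • {1,10}:  v_{1} + v_{10} = v_{5} + 2·v_{6} ; sig = ⟨2 | 1 2⟩
  • {2,8}:  v_{2} + v_{8} = 2·v_{1} + v_{5} ; sig = ⟨2 | 1 2⟩
  • {8,10}:  v_{8} + v_{10} = 2·v_{5} + v_{6} ; sig = ⟨2 | 1 2⟩
  • {2,10}:  v_{2} + v_{10} = v_{5} + 3·v_{6} ; sig = ⟨2 | 1 3⟩
  • {2,3}:  v_{2} + v_{3} = 2·v_{6} ; sig = ⟨2 | 2⟩
  • {2,7}:  v_{2} + v_{7} = 2·v_{1} ; sig = ⟨2 | 2⟩
  • {3,5,6}:  v_{3} + v_{5} + v_{6} = v_{10} ; sig = ⟨3 | 1⟩

Sorted signature multiset PRS(X):
    ⟨2 | 0⟩
    ⟨2 | 0⟩
    ⟨2 | 0⟩
    ⟨2 | 1⟩
    ⟨2 | 1⟩
    ⟨2 | 1⟩
    ⟨2 | 1⟩
    ⟨2 | 1⟩
    ⟨2 | 1⟩
    ⟨2 | 1⟩
    ⟨2 | 1⟩
    ⟨2 | 1 1⟩
    ⟨2 | 1 1⟩
    ⟨2 | 1 1⟩
    ⟨2 | 1 1⟩
    ⟨2 | 1 2⟩
    ⟨2 | 1 2⟩
    ⟨2 | 1 2⟩
    ⟨2 | 1 3⟩
    ⟨2 | 2⟩
    ⟨2 | 2⟩
    ⟨3 | 1⟩


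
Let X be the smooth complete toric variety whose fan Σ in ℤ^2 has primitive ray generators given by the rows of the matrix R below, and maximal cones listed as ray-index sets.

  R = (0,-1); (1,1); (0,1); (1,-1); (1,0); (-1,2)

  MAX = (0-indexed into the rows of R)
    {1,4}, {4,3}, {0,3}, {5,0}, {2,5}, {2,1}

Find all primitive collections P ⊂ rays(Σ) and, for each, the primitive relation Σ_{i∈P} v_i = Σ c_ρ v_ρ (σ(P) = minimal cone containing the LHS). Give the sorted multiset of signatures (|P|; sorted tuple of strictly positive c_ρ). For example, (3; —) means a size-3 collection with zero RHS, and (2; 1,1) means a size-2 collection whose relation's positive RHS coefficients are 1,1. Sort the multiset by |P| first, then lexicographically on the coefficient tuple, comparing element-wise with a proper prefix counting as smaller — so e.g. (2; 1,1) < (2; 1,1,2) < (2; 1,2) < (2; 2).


Δ(Σ) — 6 vertices, 9 min non-faces:

  • {0,2}:  v_{0} + v_{2} = 0  ⇒ sig = (2; —)
  • {0,1}:  v_{0} + v_{1} = v_{4}  ⇒ sig = (2; 1)
  • {0,4}:  v_{0} + v_{4} = v_{3}  ⇒ sig = (2; 1)
  • {2,3}:  v_{2} + v_{3} = v_{4}  ⇒ sig = (2; 1)
  • {2,4}:  v_{2} + v_{4} = v_{1}  ⇒ sig = (2; 1)
  • {3,5}:  v_{3} + v_{5} = v_{2}  ⇒ sig = (2; 1)
  • {1,3}:  v_{1} + v_{3} = 2·v_{4}  ⇒ sig = (2; 2)
  • {4,5}:  v_{4} + v_{5} = 2·v_{2}  ⇒ sig = (2; 2)
  • {1,5}:  v_{1} + v_{5} = 3·v_{2}  ⇒ sig = (2; 3)

Hence PRS(X_Σ) =
{ (2; —),  (2; 1) ×5,  (2; 2) ×2,  (2; 3) }


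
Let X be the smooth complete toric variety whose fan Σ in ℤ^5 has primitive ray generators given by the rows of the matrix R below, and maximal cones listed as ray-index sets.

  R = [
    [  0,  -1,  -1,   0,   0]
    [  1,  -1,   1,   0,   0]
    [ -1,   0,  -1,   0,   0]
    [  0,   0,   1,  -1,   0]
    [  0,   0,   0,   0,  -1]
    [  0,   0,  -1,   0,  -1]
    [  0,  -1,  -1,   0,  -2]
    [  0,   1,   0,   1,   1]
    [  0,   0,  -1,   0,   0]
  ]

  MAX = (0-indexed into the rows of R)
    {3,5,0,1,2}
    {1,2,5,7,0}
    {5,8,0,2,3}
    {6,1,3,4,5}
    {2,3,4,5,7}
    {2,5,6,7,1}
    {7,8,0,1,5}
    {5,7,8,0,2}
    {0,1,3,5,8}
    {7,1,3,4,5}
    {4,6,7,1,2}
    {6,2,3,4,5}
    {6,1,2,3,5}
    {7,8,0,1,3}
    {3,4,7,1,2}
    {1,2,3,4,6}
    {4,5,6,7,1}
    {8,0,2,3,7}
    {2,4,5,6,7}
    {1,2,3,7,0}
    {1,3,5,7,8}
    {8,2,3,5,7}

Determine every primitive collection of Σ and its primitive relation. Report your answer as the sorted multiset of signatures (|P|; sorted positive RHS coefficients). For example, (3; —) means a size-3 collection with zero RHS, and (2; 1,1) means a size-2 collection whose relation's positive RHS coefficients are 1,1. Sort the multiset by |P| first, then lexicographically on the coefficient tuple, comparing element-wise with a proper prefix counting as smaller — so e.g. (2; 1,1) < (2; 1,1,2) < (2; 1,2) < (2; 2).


Minimal non-faces — 9 found among 9 rays, 22 max cones:

  • {4,8}:  v_{4} + v_{8} = v_{5}  ⇒ sig = (2; 1)
  • {0,4}:  v_{0} + v_{4} = v_{1} + v_{2} + v_{5}  ⇒ sig = (2; 1,1,1)
  • {6,8}:  v_{6} + v_{8} = v_{1} + v_{2} + 2·v_{5}  ⇒ sig = (2; 1,1,2)
  • {0,6}:  v_{0} + v_{6} = 2·v_{1} + 2·v_{2} + 2·v_{5}  ⇒ sig = (2; 2,2,2)
  • {1,2,8}:  v_{1} + v_{2} + v_{8} = v_{0}  ⇒ sig = (3; 1)
  • {3,6,7}:  v_{3} + v_{6} + v_{7} = v_{4}  ⇒ sig = (3; 1)
  • {0,3,5,7}:  v_{0} + v_{3} + v_{5} + v_{7} = v_{8}  ⇒ sig = (4; 1)
  • {1,2,4,5}:  v_{1} + v_{2} + v_{4} + v_{5} = v_{6}  ⇒ sig = (4; 1)
  • {1,2,3,5,7}:  v_{1} + v_{2} + v_{3} + v_{5} + v_{7} = 0  ⇒ sig = (5; —)

Sorted signature multiset PRS(X):
    |P|=2: 4 collections, coeffs (1), (1,1,1), (1,1,2), (2,2,2)
    |P|=3: 2 collections, coeffs (1), (1)
    |P|=4: 2 collections, coeffs (1), (1)
    |P|=5: 1 collection, coeffs ()


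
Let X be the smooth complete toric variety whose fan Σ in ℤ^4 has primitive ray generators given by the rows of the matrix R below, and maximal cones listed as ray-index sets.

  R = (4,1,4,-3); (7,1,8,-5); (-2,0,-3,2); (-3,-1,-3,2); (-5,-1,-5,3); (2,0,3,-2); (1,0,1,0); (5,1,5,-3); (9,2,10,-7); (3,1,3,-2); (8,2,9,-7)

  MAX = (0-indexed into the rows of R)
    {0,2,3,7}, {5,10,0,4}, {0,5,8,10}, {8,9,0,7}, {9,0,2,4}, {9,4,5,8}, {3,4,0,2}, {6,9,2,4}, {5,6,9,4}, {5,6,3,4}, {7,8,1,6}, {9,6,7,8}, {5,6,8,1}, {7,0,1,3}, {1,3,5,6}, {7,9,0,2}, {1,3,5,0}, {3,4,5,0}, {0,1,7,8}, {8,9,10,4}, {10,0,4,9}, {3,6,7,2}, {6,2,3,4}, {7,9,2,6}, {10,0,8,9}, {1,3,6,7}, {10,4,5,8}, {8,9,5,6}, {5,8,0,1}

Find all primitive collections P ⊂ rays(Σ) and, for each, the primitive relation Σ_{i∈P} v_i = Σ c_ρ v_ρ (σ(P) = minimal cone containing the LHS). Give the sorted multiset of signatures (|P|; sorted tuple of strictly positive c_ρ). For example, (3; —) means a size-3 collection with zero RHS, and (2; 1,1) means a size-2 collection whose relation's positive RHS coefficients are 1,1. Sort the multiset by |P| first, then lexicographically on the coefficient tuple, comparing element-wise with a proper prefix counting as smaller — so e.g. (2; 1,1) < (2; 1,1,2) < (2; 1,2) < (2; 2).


19 collections generate NE(X_Σ); each relation:

  P = {2,5}:  v_{2} + v_{5} = 0  ⟹  sig = (2; —)
  P = {3,9}:  v_{3} + v_{9} = 0  ⟹  sig = (2; —)
  P = {4,7}:  v_{4} + v_{7} = 0  ⟹  sig = (2; —)
  P = {0,6}:  v_{0} + v_{6} = v_{7}  ⟹  sig = (2; 1)
  P = {1,2}:  v_{1} + v_{2} = v_{7}  ⟹  sig = (2; 1)
  P = {1,4}:  v_{1} + v_{4} = v_{5}  ⟹  sig = (2; 1)
  P = {5,7}:  v_{5} + v_{7} = v_{1}  ⟹  sig = (2; 1)
  P = {6,10}:  v_{6} + v_{10} = v_{8}  ⟹  sig = (2; 1)
  P = {1,9}:  v_{1} + v_{9} = v_{6} + v_{8}  ⟹  sig = (2; 1,1)
  P = {2,8}:  v_{2} + v_{8} = v_{0} + v_{9}  ⟹  sig = (2; 1,1)
  P = {3,8}:  v_{3} + v_{8} = v_{0} + v_{5}  ⟹  sig = (2; 1,1)
  P = {7,10}:  v_{7} + v_{10} = v_{0} + v_{8}  ⟹  sig = (2; 1,1)
  P = {1,10}:  v_{1} + v_{10} = v_{0} + v_{5} + v_{8}  ⟹  sig = (2; 1,1,1)
  P = {2,10}:  v_{2} + v_{10} = 2·v_{0} + v_{4} + v_{9}  ⟹  sig = (2; 1,1,2)
  P = {3,10}:  v_{3} + v_{10} = 2·v_{0} + v_{4} + v_{5}  ⟹  sig = (2; 1,1,2)
  P = {0,4,8}:  v_{0} + v_{4} + v_{8} = v_{10}  ⟹  sig = (3; 1)
  P = {0,5,9}:  v_{0} + v_{5} + v_{9} = v_{8}  ⟹  sig = (3; 1)
  P = {4,6,8}:  v_{4} + v_{6} + v_{8} = v_{5} + v_{9}  ⟹  sig = (3; 1,1)
  P = {5,9,10}:  v_{5} + v_{9} + v_{10} = v_{4} + 2·v_{8}  ⟹  sig = (3; 1,2)

so the primitive-relation signature multiset is
    (2; —)
    (2; —)
    (2; —)
    (2; 1)
    (2; 1)
    (2; 1)
    (2; 1)
    (2; 1)
    (2; 1,1)
    (2; 1,1)
    (2; 1,1)
    (2; 1,1)
    (2; 1,1,1)
    (2; 1,1,2)
    (2; 1,1,2)
    (3; 1)
    (3; 1)
    (3; 1,1)
    (3; 1,2)


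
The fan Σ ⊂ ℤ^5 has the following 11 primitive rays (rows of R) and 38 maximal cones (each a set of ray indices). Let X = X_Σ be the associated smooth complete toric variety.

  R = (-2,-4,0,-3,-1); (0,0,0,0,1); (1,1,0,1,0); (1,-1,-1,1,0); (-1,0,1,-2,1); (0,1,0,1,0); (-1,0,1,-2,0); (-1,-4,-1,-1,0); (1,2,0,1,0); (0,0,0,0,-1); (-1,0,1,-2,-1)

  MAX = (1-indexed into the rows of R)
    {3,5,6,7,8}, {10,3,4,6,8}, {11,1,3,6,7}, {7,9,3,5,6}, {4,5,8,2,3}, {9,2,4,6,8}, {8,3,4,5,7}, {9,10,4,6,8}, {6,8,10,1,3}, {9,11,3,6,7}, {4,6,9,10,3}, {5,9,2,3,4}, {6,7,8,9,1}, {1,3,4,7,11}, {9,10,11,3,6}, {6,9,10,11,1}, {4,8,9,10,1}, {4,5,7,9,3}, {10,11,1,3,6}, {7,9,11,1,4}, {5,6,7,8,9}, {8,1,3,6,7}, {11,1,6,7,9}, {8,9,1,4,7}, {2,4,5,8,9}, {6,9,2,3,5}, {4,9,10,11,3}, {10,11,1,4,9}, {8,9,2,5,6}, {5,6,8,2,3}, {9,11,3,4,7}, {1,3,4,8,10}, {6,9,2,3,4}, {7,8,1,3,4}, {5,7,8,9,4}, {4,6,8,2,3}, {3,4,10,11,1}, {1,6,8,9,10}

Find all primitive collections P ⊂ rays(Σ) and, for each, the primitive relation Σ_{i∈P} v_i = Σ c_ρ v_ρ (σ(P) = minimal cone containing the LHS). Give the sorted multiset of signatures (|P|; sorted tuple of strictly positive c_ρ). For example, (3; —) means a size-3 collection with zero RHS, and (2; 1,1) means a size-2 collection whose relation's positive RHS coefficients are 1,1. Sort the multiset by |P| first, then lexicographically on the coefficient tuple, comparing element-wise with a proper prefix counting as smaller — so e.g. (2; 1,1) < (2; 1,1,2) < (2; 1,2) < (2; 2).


Minimal non-faces — 15 found among 11 rays, 38 max cones:

  {2,10}:  v_{2} + v_{10} = 0  ⇒ sig = (2; —)
  {2,7}:  v_{2} + v_{7} = v_{5}  ⇒ sig = (2; 1)
  {2,11}:  v_{2} + v_{11} = v_{7}  ⇒ sig = (2; 1)
  {5,10}:  v_{5} + v_{10} = v_{7}  ⇒ sig = (2; 1)
  {7,10}:  v_{7} + v_{10} = v_{11}  ⇒ sig = (2; 1)
  {8,11}:  v_{8} + v_{11} = v_{1}  ⇒ sig = (2; 1)
  {1,2}:  v_{1} + v_{2} = v_{7} + v_{8}  ⇒ sig = (2; 1,1)
  {1,5}:  v_{1} + v_{5} = 2·v_{7} + v_{8}  ⇒ sig = (2; 1,2)
  {5,11}:  v_{5} + v_{11} = 2·v_{7}  ⇒ sig = (2; 2)
  {4,6,7}:  v_{4} + v_{6} + v_{7} = 0  ⇒ sig = (3; —)
  {3,8,9}:  v_{3} + v_{8} + v_{9} = v_{4}  ⇒ sig = (3; 1)
  {4,5,6}:  v_{4} + v_{5} + v_{6} = v_{2}  ⇒ sig = (3; 1)
  {4,6,11}:  v_{4} + v_{6} + v_{11} = v_{10}  ⇒ sig = (3; 1)
  {1,3,9}:  v_{1} + v_{3} + v_{9} = v_{4} + v_{11}  ⇒ sig = (3; 1,1)
  {1,4,6}:  v_{1} + v_{4} + v_{6} = v_{8} + v_{10}  ⇒ sig = (3; 1,1)

Sorted signature multiset PRS(X):
{ (2; —),  (2; 1) ×5,  (2; 1,1),  (2; 1,2),  (2; 2),  (3; —),  (3; 1) ×3,  (3; 1,1) ×2 }


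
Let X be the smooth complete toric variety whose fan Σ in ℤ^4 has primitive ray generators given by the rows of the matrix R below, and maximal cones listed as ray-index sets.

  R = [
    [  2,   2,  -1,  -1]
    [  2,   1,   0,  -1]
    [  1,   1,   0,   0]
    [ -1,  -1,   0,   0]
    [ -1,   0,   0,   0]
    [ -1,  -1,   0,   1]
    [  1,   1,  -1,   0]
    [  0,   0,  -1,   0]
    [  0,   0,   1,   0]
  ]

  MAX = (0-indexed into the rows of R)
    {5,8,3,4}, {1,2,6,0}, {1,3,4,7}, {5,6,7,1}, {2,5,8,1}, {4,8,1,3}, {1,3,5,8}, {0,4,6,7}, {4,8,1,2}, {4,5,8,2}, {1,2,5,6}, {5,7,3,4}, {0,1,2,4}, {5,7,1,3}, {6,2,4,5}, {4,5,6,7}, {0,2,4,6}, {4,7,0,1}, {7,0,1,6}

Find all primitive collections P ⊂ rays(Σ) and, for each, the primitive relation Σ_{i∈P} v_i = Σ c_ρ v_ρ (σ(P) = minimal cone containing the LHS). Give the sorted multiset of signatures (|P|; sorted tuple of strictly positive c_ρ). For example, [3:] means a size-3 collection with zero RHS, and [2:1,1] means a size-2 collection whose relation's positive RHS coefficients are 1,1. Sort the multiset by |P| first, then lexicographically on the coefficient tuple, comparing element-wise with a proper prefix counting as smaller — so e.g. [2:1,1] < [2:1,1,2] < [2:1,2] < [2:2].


10 collections generate NE(X_Σ); each relation:

  • {2,3}:  v_{2} + v_{3} = 0 — sig = [2:]
  • {7,8}:  v_{7} + v_{8} = 0 — sig = [2:]
  • {0,5}:  v_{0} + v_{5} = v_{6} — sig = [2:1]
  • {2,7}:  v_{2} + v_{7} = v_{6} — sig = [2:1]
  • {3,6}:  v_{3} + v_{6} = v_{7} — sig = [2:1]
  • {6,8}:  v_{6} + v_{8} = v_{2} — sig = [2:1]
  • {0,3}:  v_{0} + v_{3} = v_{1} + v_{4} + v_{7} — sig = [2:1,1,1]
  • {0,8}:  v_{0} + v_{8} = v_{1} + v_{2} + v_{4} — sig = [2:1,1,1]
  • {1,4,5}:  v_{1} + v_{4} + v_{5} = 0 — sig = [3:]
  • {1,4,6}:  v_{1} + v_{4} + v_{6} = v_{0} — sig = [3:1]

Hence PRS(X_Σ) =
{ [2:] ×2,  [2:1] ×4,  [2:1,1,1] ×2,  [3:],  [3:1] }


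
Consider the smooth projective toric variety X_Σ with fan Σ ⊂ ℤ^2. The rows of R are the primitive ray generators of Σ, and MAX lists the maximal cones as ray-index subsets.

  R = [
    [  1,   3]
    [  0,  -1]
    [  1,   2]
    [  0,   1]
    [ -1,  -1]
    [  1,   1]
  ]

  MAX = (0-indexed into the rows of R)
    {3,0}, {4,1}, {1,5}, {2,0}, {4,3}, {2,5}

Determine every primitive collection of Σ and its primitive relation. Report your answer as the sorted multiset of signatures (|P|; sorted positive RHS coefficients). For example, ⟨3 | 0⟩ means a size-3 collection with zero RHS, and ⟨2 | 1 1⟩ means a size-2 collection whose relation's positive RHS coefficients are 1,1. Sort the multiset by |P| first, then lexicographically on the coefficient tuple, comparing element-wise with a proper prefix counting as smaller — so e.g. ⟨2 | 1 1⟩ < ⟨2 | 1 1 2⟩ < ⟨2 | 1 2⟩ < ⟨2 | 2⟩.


Minimal non-faces — 9 found among 6 rays, 6 max cones:

  P = {1,3}:  v_{1} + v_{3} = 0 ; sig = ⟨2 | 0⟩
  P = {4,5}:  v_{4} + v_{5} = 0 ; sig = ⟨2 | 0⟩
  P = {0,1}:  v_{0} + v_{1} = v_{2} ; sig = ⟨2 | 1⟩
  P = {1,2}:  v_{1} + v_{2} = v_{5} ; sig = ⟨2 | 1⟩
  P = {2,3}:  v_{2} + v_{3} = v_{0} ; sig = ⟨2 | 1⟩
  P = {2,4}:  v_{2} + v_{4} = v_{3} ; sig = ⟨2 | 1⟩
  P = {3,5}:  v_{3} + v_{5} = v_{2} ; sig = ⟨2 | 1⟩
  P = {0,4}:  v_{0} + v_{4} = 2·v_{3} ; sig = ⟨2 | 2⟩
  P = {0,5}:  v_{0} + v_{5} = 2·v_{2} ; sig = ⟨2 | 2⟩

so the primitive-relation signature multiset is
    |P|=2: 9 collections, coeffs (), (), (1), (1), (1), (1), (1), (2), (2)


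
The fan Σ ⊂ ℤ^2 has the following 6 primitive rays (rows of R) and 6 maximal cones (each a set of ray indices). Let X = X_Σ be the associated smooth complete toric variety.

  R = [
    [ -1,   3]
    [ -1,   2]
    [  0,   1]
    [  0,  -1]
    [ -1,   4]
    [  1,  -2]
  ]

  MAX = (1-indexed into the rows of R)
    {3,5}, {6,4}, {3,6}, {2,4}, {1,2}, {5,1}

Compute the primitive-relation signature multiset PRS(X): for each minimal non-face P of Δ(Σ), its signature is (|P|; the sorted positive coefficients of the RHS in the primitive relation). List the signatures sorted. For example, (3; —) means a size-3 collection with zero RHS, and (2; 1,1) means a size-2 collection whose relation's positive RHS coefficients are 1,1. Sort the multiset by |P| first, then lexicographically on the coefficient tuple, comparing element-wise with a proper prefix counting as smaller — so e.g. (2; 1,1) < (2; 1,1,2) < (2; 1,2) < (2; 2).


The 9 primitive collections of Σ (r=6, n=2):

  {2,6}:  v_{2} + v_{6} = 0  →  sig = (2; —)
  {3,4}:  v_{3} + v_{4} = 0  →  sig = (2; —)
  {1,3}:  v_{1} + v_{3} = v_{5}  →  sig = (2; 1)
  {1,4}:  v_{1} + v_{4} = v_{2}  →  sig = (2; 1)
  {1,6}:  v_{1} + v_{6} = v_{3}  →  sig = (2; 1)
  {2,3}:  v_{2} + v_{3} = v_{1}  →  sig = (2; 1)
  {4,5}:  v_{4} + v_{5} = v_{1}  →  sig = (2; 1)
  {2,5}:  v_{2} + v_{5} = 2·v_{1}  →  sig = (2; 2)
  {5,6}:  v_{5} + v_{6} = 2·v_{3}  →  sig = (2; 2)

so the primitive-relation signature multiset is
[(2; —), (2; —), (2; 1), (2; 1), (2; 1), (2; 1), (2; 1), (2; 2), (2; 2)]


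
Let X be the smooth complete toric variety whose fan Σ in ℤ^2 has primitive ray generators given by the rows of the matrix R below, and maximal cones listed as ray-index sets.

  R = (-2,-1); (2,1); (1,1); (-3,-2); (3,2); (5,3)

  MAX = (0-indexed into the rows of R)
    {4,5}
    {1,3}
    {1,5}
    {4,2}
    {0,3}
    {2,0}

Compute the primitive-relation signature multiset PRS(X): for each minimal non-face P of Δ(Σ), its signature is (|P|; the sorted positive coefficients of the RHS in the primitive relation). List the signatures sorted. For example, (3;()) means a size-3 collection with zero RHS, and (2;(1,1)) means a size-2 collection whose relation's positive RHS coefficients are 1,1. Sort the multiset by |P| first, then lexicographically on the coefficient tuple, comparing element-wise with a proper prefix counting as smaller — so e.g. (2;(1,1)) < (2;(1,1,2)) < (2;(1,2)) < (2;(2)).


Σ has 9 primitive collections:

  {0,1}:  v_{0} + v_{1} = 0  ⟹  sig = (2;())
  {3,4}:  v_{3} + v_{4} = 0  ⟹  sig = (2;())
  {0,4}:  v_{0} + v_{4} = v_{2}  ⟹  sig = (2;(1))
  {0,5}:  v_{0} + v_{5} = v_{4}  ⟹  sig = (2;(1))
  {1,2}:  v_{1} + v_{2} = v_{4}  ⟹  sig = (2;(1))
  {1,4}:  v_{1} + v_{4} = v_{5}  ⟹  sig = (2;(1))
  {2,3}:  v_{2} + v_{3} = v_{0}  ⟹  sig = (2;(1))
  {3,5}:  v_{3} + v_{5} = v_{1}  ⟹  sig = (2;(1))
  {2,5}:  v_{2} + v_{5} = 2·v_{4}  ⟹  sig = (2;(2))

so the primitive-relation signature multiset is
    (2;())
    (2;())
    (2;(1))
    (2;(1))
    (2;(1))
    (2;(1))
    (2;(1))
    (2;(1))
    (2;(2))


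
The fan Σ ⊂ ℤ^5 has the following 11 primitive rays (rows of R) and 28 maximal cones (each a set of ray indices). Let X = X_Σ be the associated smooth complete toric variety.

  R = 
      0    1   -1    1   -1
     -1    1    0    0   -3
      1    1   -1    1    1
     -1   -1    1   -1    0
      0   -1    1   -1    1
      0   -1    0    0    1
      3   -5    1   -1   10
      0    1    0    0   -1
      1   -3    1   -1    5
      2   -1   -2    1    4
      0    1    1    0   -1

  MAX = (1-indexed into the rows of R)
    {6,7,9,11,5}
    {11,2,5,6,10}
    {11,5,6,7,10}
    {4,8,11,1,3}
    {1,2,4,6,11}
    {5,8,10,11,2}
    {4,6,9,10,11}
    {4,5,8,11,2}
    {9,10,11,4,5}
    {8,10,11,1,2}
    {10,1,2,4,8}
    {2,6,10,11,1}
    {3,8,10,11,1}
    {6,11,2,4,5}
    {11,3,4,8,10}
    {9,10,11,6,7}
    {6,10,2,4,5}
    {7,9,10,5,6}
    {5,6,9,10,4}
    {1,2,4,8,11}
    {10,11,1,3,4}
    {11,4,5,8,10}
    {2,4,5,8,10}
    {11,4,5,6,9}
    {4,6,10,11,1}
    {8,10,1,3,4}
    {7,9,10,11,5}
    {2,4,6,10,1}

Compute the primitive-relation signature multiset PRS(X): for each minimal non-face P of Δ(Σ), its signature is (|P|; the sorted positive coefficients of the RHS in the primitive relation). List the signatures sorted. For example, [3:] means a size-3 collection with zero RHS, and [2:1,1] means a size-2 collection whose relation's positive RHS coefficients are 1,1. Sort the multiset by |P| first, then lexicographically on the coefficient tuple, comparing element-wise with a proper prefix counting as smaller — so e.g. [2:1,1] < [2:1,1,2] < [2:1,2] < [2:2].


18 collections generate NE(X_Σ); each relation:

  • {1,5}:  v_{1} + v_{5} = 0 ; sig = [2:]
  • {6,8}:  v_{6} + v_{8} = 0 ; sig = [2:]
  • {2,3}:  v_{2} + v_{3} = v_{1} + v_{8} ; sig = [2:1,1]
  • {2,9}:  v_{2} + v_{9} = v_{5} + v_{6} ; sig = [2:1,1]
  • {1,7}:  v_{1} + v_{7} = v_{6} + v_{9} + v_{10} + v_{11} ; sig = [2:1,1,1,1]
  • {1,9}:  v_{1} + v_{9} = v_{4} + v_{6} + v_{10} + v_{11} ; sig = [2:1,1,1,1]
  • {3,5}:  v_{3} + v_{5} = v_{4} + v_{8} + v_{10} + v_{11} ; sig = [2:1,1,1,1]
  • {3,6}:  v_{3} + v_{6} = v_{1} + v_{4} + v_{10} + v_{11} ; sig = [2:1,1,1,1]
  • {7,8}:  v_{7} + v_{8} = v_{5} + v_{9} + v_{10} + v_{11} ; sig = [2:1,1,1,1]
  • {8,9}:  v_{8} + v_{9} = v_{4} + v_{5} + v_{10} + v_{11} ; sig = [2:1,1,1,1]
  • {2,7}:  v_{2} + v_{7} = 2·v_{5} + 2·v_{6} + v_{10} + v_{11} ; sig = [2:1,1,2,2]
  • {3,7}:  v_{3} + v_{7} = v_{4} + v_{9} + 2·v_{10} + 2·v_{11} ; sig = [2:1,1,2,2]
  • {4,7}:  v_{4} + v_{7} = 2·v_{9} ; sig = [2:2]
  • {3,9}:  v_{3} + v_{9} = 2·v_{4} + 2·v_{10} + 2·v_{11} ; sig = [2:2,2,2]
  • {2,4,10,11}:  v_{2} + v_{4} + v_{10} + v_{11} = 0 ; sig = [4:]
  • {1,4,8,10,11}:  v_{1} + v_{4} + v_{8} + v_{10} + v_{11} = v_{3} ; sig = [5:1]
  • {4,5,6,10,11}:  v_{4} + v_{5} + v_{6} + v_{10} + v_{11} = v_{9} ; sig = [5:1]
  • {5,6,9,10,11}:  v_{5} + v_{6} + v_{9} + v_{10} + v_{11} = v_{7} ; sig = [5:1]

Signatures (|P|; sorted positive RHS coefficients), sorted:
{ [2:] ×2,  [2:1,1] ×2,  [2:1,1,1,1] ×6,  [2:1,1,2,2] ×2,  [2:2],  [2:2,2,2],  [4:],  [5:1] ×3 }


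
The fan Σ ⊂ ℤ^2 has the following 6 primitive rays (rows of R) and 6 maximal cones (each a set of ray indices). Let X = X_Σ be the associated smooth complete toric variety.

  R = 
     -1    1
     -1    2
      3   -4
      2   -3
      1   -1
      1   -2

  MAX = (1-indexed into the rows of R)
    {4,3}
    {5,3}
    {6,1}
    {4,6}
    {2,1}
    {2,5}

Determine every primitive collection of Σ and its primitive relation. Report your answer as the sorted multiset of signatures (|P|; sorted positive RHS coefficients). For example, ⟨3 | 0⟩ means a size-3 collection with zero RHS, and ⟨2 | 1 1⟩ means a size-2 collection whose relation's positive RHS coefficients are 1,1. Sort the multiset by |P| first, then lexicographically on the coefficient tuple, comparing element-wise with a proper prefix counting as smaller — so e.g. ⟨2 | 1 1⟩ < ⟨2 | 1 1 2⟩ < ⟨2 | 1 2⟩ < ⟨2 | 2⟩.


Minimal non-faces — 9 found among 6 rays, 6 max cones:

  P={1,5}:  v_{1} + v_{5} = 0  →  sig = ⟨2 | 0⟩
  P={2,6}:  v_{2} + v_{6} = 0  →  sig = ⟨2 | 0⟩
  P={1,3}:  v_{1} + v_{3} = v_{4}  →  sig = ⟨2 | 1⟩
  P={1,4}:  v_{1} + v_{4} = v_{6}  →  sig = ⟨2 | 1⟩
  P={2,4}:  v_{2} + v_{4} = v_{5}  →  sig = ⟨2 | 1⟩
  P={4,5}:  v_{4} + v_{5} = v_{3}  →  sig = ⟨2 | 1⟩
  P={5,6}:  v_{5} + v_{6} = v_{4}  →  sig = ⟨2 | 1⟩
  P={2,3}:  v_{2} + v_{3} = 2·v_{5}  →  sig = ⟨2 | 2⟩
  P={3,6}:  v_{3} + v_{6} = 2·v_{4}  →  sig = ⟨2 | 2⟩

Sorted signature multiset PRS(X):
[⟨2 | 0⟩, ⟨2 | 0⟩, ⟨2 | 1⟩, ⟨2 | 1⟩, ⟨2 | 1⟩, ⟨2 | 1⟩, ⟨2 | 1⟩, ⟨2 | 2⟩, ⟨2 | 2⟩]


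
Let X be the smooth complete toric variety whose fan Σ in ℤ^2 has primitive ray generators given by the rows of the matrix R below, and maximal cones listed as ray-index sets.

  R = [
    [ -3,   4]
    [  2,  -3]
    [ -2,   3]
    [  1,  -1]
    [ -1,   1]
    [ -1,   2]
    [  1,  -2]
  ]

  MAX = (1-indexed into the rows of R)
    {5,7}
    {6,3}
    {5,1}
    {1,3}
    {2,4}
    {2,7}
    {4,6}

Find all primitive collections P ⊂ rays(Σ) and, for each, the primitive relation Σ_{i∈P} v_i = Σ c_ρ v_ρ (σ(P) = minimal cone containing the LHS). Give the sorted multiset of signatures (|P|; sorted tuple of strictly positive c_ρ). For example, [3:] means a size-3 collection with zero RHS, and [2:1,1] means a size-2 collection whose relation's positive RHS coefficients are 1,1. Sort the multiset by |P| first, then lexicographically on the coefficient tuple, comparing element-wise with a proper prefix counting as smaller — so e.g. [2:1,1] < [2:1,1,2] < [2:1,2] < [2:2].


The 14 primitive collections of Σ (r=7, n=2):

  P = {2,3}:  v_{2} + v_{3} = 0  ⟹  sig = [2:]
  P = {4,5}:  v_{4} + v_{5} = 0  ⟹  sig = [2:]
  P = {6,7}:  v_{6} + v_{7} = 0  ⟹  sig = [2:]
  P = {1,2}:  v_{1} + v_{2} = v_{5}  ⟹  sig = [2:1]
  P = {1,4}:  v_{1} + v_{4} = v_{3}  ⟹  sig = [2:1]
  P = {2,5}:  v_{2} + v_{5} = v_{7}  ⟹  sig = [2:1]
  P = {2,6}:  v_{2} + v_{6} = v_{4}  ⟹  sig = [2:1]
  P = {3,4}:  v_{3} + v_{4} = v_{6}  ⟹  sig = [2:1]
  P = {3,5}:  v_{3} + v_{5} = v_{1}  ⟹  sig = [2:1]
  P = {3,7}:  v_{3} + v_{7} = v_{5}  ⟹  sig = [2:1]
  P = {4,7}:  v_{4} + v_{7} = v_{2}  ⟹  sig = [2:1]
  P = {5,6}:  v_{5} + v_{6} = v_{3}  ⟹  sig = [2:1]
  P = {1,6}:  v_{1} + v_{6} = 2·v_{3}  ⟹  sig = [2:2]
  P = {1,7}:  v_{1} + v_{7} = 2·v_{5}  ⟹  sig = [2:2]

Hence PRS(X_Σ) =
{ [2:] ×3,  [2:1] ×9,  [2:2] ×2 }


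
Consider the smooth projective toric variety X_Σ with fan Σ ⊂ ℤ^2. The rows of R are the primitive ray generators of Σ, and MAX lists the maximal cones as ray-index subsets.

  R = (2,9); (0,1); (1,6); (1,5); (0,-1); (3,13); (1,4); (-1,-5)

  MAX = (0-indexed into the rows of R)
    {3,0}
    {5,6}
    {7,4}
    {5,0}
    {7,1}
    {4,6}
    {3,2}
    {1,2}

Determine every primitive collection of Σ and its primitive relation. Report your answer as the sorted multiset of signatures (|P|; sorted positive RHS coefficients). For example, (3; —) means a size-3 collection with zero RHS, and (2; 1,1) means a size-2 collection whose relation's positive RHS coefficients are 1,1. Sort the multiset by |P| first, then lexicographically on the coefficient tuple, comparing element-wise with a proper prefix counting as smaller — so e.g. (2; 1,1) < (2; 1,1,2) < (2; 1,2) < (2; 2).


Σ has 20 primitive collections:

  P = {1,4}:  v_{1} + v_{4} = 0  so sig = (2; —)
  P = {3,7}:  v_{3} + v_{7} = 0  so sig = (2; —)
  P = {0,6}:  v_{0} + v_{6} = v_{5}  so sig = (2; 1)
  P = {0,7}:  v_{0} + v_{7} = v_{6}  so sig = (2; 1)
  P = {1,3}:  v_{1} + v_{3} = v_{2}  so sig = (2; 1)
  P = {1,6}:  v_{1} + v_{6} = v_{3}  so sig = (2; 1)
  P = {2,4}:  v_{2} + v_{4} = v_{3}  so sig = (2; 1)
  P = {2,7}:  v_{2} + v_{7} = v_{1}  so sig = (2; 1)
  P = {3,4}:  v_{3} + v_{4} = v_{6}  so sig = (2; 1)
  P = {3,6}:  v_{3} + v_{6} = v_{0}  so sig = (2; 1)
  P = {6,7}:  v_{6} + v_{7} = v_{4}  so sig = (2; 1)
  P = {1,5}:  v_{1} + v_{5} = v_{0} + v_{3}  so sig = (2; 1,1)
  P = {2,5}:  v_{2} + v_{5} = v_{0} + 2·v_{3}  so sig = (2; 1,2)
  P = {0,1}:  v_{0} + v_{1} = 2·v_{3}  so sig = (2; 2)
  P = {0,4}:  v_{0} + v_{4} = 2·v_{6}  so sig = (2; 2)
  P = {2,6}:  v_{2} + v_{6} = 2·v_{3}  so sig = (2; 2)
  P = {3,5}:  v_{3} + v_{5} = 2·v_{0}  so sig = (2; 2)
  P = {5,7}:  v_{5} + v_{7} = 2·v_{6}  so sig = (2; 2)
  P = {0,2}:  v_{0} + v_{2} = 3·v_{3}  so sig = (2; 3)
  P = {4,5}:  v_{4} + v_{5} = 3·v_{6}  so sig = (2; 3)

Signatures (|P|; sorted positive RHS coefficients), sorted:
[(2; —), (2; —), (2; 1), (2; 1), (2; 1), (2; 1), (2; 1), (2; 1), (2; 1), (2; 1), (2; 1), (2; 1,1), (2; 1,2), (2; 2), (2; 2), (2; 2), (2; 2), (2; 2), (2; 3), (2; 3)]


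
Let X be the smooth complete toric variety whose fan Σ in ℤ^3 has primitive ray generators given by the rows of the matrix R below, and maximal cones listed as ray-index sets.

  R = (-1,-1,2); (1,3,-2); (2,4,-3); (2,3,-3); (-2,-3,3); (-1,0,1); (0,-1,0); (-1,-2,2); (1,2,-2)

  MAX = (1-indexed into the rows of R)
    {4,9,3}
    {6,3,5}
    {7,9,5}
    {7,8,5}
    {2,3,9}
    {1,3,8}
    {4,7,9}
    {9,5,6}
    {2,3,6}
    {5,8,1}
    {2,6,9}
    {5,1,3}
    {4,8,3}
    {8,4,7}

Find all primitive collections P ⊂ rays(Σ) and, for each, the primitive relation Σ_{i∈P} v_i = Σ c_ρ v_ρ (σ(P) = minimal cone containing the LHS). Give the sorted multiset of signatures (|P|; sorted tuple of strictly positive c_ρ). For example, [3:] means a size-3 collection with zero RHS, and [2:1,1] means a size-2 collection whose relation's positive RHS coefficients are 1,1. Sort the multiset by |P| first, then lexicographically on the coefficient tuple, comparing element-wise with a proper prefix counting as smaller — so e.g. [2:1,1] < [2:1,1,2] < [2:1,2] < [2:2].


18 minimal non-faces of Δ(Σ) (on 9 rays):

  P={4,5}:  v_{4} + v_{5} = 0  so sig = [2:]
  P={8,9}:  v_{8} + v_{9} = 0  so sig = [2:]
  P={1,7}:  v_{1} + v_{7} = v_{8}  so sig = [2:1]
  P={2,5}:  v_{2} + v_{5} = v_{6}  so sig = [2:1]
  P={2,7}:  v_{2} + v_{7} = v_{9}  so sig = [2:1]
  P={3,7}:  v_{3} + v_{7} = v_{4}  so sig = [2:1]
  P={4,6}:  v_{4} + v_{6} = v_{2}  so sig = [2:1]
  P={1,4}:  v_{1} + v_{4} = v_{3} + v_{8}  so sig = [2:1,1]
  P={1,9}:  v_{1} + v_{9} = v_{3} + v_{5}  so sig = [2:1,1]
  P={2,4}:  v_{2} + v_{4} = v_{3} + v_{9}  so sig = [2:1,1]
  P={2,8}:  v_{2} + v_{8} = v_{3} + v_{5}  so sig = [2:1,1]
  P={6,7}:  v_{6} + v_{7} = v_{5} + v_{9}  so sig = [2:1,1]
  P={6,8}:  v_{6} + v_{8} = v_{3} + 2·v_{5}  so sig = [2:1,2]
  P={1,2}:  v_{1} + v_{2} = 2·v_{3} + 2·v_{5}  so sig = [2:2,2]
  P={1,6}:  v_{1} + v_{6} = 2·v_{3} + 3·v_{5}  so sig = [2:2,3]
  P={3,5,8}:  v_{3} + v_{5} + v_{8} = v_{1}  so sig = [3:1]
  P={3,5,9}:  v_{3} + v_{5} + v_{9} = v_{2}  so sig = [3:1]
  P={3,6,9}:  v_{3} + v_{6} + v_{9} = 2·v_{2}  so sig = [3:2]

Signatures (|P|; sorted positive RHS coefficients), sorted:
    |P|=2: 15 collections, coeffs (), (), (1), (1), (1), (1), (1), (1,1), (1,1), (1,1), (1,1), (1,1), (1,2), (2,2), (2,3)
    |P|=3: 3 collections, coeffs (1), (1), (2)


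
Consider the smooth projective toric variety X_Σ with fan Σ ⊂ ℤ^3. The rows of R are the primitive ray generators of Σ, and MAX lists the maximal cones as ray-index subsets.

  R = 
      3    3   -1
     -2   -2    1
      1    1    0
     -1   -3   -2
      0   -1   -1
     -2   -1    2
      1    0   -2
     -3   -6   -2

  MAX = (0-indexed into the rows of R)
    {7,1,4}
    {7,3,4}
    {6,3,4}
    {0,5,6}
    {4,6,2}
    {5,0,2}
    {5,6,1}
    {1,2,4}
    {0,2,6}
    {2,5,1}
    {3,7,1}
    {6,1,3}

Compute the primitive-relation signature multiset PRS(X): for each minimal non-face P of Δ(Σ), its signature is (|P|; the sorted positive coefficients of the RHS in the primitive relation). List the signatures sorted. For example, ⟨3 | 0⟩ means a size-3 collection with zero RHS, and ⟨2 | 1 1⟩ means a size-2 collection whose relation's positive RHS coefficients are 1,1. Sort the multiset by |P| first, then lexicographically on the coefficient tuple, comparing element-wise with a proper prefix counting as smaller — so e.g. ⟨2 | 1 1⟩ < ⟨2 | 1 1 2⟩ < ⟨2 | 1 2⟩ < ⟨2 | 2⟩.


14 collections generate NE(X_Σ); each relation:

  P={0,1}:  v_{0} + v_{1} = v_{2} ; sig = ⟨2 | 1⟩
  P={4,5}:  v_{4} + v_{5} = v_{1} ; sig = ⟨2 | 1⟩
  P={0,3}:  v_{0} + v_{3} = v_{2} + v_{4} + v_{6} ; sig = ⟨2 | 1 1 1⟩
  P={0,4}:  v_{0} + v_{4} = 2·v_{2} + v_{6} ; sig = ⟨2 | 1 2⟩
  P={3,5}:  v_{3} + v_{5} = 2·v_{1} + v_{6} ; sig = ⟨2 | 1 2⟩
  P={5,7}:  v_{5} + v_{7} = 2·v_{1} + v_{3} ; sig = ⟨2 | 1 2⟩
  P={2,7}:  v_{2} + v_{7} = v_{1} + 3·v_{4} ; sig = ⟨2 | 1 3⟩
  P={2,3}:  v_{2} + v_{3} = 2·v_{4} ; sig = ⟨2 | 2⟩
  P={6,7}:  v_{6} + v_{7} = 2·v_{3} ; sig = ⟨2 | 2⟩
  P={0,7}:  v_{0} + v_{7} = 3·v_{4} ; sig = ⟨2 | 3⟩
  P={2,5,6}:  v_{2} + v_{5} + v_{6} = 0 ; sig = ⟨3 | 0⟩
  P={1,2,6}:  v_{1} + v_{2} + v_{6} = v_{4} ; sig = ⟨3 | 1⟩
  P={1,3,4}:  v_{1} + v_{3} + v_{4} = v_{7} ; sig = ⟨3 | 1⟩
  P={1,4,6}:  v_{1} + v_{4} + v_{6} = v_{3} ; sig = ⟨3 | 1⟩

so the primitive-relation signature multiset is
    ⟨2 | 1⟩
    ⟨2 | 1⟩
    ⟨2 | 1 1 1⟩
    ⟨2 | 1 2⟩
    ⟨2 | 1 2⟩
    ⟨2 | 1 2⟩
    ⟨2 | 1 3⟩
    ⟨2 | 2⟩
    ⟨2 | 2⟩
    ⟨2 | 3⟩
    ⟨3 | 0⟩
    ⟨3 | 1⟩
    ⟨3 | 1⟩
    ⟨3 | 1⟩


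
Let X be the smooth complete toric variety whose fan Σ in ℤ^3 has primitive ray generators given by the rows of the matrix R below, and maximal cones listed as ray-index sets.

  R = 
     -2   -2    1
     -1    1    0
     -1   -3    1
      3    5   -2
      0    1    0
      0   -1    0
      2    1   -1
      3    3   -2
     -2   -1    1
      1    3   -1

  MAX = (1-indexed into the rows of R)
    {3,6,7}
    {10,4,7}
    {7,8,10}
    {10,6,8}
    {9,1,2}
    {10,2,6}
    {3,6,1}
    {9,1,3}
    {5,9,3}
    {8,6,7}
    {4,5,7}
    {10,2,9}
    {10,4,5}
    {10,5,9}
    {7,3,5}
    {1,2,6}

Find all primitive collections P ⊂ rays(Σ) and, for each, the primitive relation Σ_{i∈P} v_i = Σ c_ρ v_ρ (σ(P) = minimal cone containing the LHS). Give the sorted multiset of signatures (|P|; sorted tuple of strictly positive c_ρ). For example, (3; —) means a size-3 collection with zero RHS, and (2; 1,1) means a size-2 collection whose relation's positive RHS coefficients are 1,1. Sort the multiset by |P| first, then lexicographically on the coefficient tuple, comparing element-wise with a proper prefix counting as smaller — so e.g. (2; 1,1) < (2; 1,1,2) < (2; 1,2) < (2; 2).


|primitive collections| = 23. Relations:

  P = {3,10}:  v_{3} + v_{10} = 0  ⇒ sig = (2; —)
  P = {5,6}:  v_{5} + v_{6} = 0  ⇒ sig = (2; —)
  P = {7,9}:  v_{7} + v_{9} = 0  ⇒ sig = (2; —)
  P = {1,4}:  v_{1} + v_{4} = v_{10}  ⇒ sig = (2; 1)
  P = {1,5}:  v_{1} + v_{5} = v_{9}  ⇒ sig = (2; 1)
  P = {1,7}:  v_{1} + v_{7} = v_{6}  ⇒ sig = (2; 1)
  P = {1,10}:  v_{1} + v_{10} = v_{2}  ⇒ sig = (2; 1)
  P = {2,3}:  v_{2} + v_{3} = v_{1}  ⇒ sig = (2; 1)
  P = {6,9}:  v_{6} + v_{9} = v_{1}  ⇒ sig = (2; 1)
  P = {2,5}:  v_{2} + v_{5} = v_{9} + v_{10}  ⇒ sig = (2; 1,1)
  P = {2,7}:  v_{2} + v_{7} = v_{6} + v_{10}  ⇒ sig = (2; 1,1)
  P = {3,4}:  v_{3} + v_{4} = v_{5} + v_{7}  ⇒ sig = (2; 1,1)
  P = {3,8}:  v_{3} + v_{8} = v_{6} + v_{7}  ⇒ sig = (2; 1,1)
  P = {4,6}:  v_{4} + v_{6} = v_{7} + v_{10}  ⇒ sig = (2; 1,1)
  P = {4,9}:  v_{4} + v_{9} = v_{5} + v_{10}  ⇒ sig = (2; 1,1)
  P = {5,8}:  v_{5} + v_{8} = v_{7} + v_{10}  ⇒ sig = (2; 1,1)
  P = {8,9}:  v_{8} + v_{9} = v_{6} + v_{10}  ⇒ sig = (2; 1,1)
  P = {1,8}:  v_{1} + v_{8} = 2·v_{6} + v_{10}  ⇒ sig = (2; 1,2)
  P = {2,4}:  v_{2} + v_{4} = 2·v_{10}  ⇒ sig = (2; 2)
  P = {2,8}:  v_{2} + v_{8} = 2·v_{6} + 2·v_{10}  ⇒ sig = (2; 2,2)
  P = {4,8}:  v_{4} + v_{8} = 2·v_{7} + 2·v_{10}  ⇒ sig = (2; 2,2)
  P = {5,7,10}:  v_{5} + v_{7} + v_{10} = v_{4}  ⇒ sig = (3; 1)
  P = {6,7,10}:  v_{6} + v_{7} + v_{10} = v_{8}  ⇒ sig = (3; 1)

Hence PRS(X_Σ) =
    (2; —)
    (2; —)
    (2; —)
    (2; 1)
    (2; 1)
    (2; 1)
    (2; 1)
    (2; 1)
    (2; 1)
    (2; 1,1)
    (2; 1,1)
    (2; 1,1)
    (2; 1,1)
    (2; 1,1)
    (2; 1,1)
    (2; 1,1)
    (2; 1,1)
    (2; 1,2)
    (2; 2)
    (2; 2,2)
    (2; 2,2)
    (3; 1)
    (3; 1)


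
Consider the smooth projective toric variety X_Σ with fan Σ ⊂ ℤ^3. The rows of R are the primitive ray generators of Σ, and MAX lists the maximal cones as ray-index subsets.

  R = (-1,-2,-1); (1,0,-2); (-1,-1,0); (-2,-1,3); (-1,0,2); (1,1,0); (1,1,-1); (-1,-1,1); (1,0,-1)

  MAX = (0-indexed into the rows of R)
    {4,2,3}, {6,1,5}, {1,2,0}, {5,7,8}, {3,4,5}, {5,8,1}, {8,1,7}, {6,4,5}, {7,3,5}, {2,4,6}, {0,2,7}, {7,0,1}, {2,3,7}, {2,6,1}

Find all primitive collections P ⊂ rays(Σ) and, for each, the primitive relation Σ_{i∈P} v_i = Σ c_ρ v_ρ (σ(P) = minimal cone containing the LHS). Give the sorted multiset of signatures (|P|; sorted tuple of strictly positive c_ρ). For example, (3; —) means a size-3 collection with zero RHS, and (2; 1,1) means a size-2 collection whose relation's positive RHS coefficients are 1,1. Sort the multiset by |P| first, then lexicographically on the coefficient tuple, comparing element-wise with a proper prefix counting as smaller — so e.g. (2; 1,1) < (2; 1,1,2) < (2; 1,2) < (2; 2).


|primitive collections| = 17. Relations:

  {1,4}:  v_{1} + v_{4} = 0  ⇒ sig = (2; —)
  {2,5}:  v_{2} + v_{5} = 0  ⇒ sig = (2; —)
  {6,7}:  v_{6} + v_{7} = 0  ⇒ sig = (2; —)
  {1,3}:  v_{1} + v_{3} = v_{7}  ⇒ sig = (2; 1)
  {3,6}:  v_{3} + v_{6} = v_{4}  ⇒ sig = (2; 1)
  {4,7}:  v_{4} + v_{7} = v_{3}  ⇒ sig = (2; 1)
  {0,4}:  v_{0} + v_{4} = v_{2} + v_{7}  ⇒ sig = (2; 1,1)
  {0,5}:  v_{0} + v_{5} = v_{1} + v_{7}  ⇒ sig = (2; 1,1)
  {0,6}:  v_{0} + v_{6} = v_{1} + v_{2}  ⇒ sig = (2; 1,1)
  {2,8}:  v_{2} + v_{8} = v_{1} + v_{7}  ⇒ sig = (2; 1,1)
  {4,8}:  v_{4} + v_{8} = v_{5} + v_{7}  ⇒ sig = (2; 1,1)
  {6,8}:  v_{6} + v_{8} = v_{1} + v_{5}  ⇒ sig = (2; 1,1)
  {0,3}:  v_{0} + v_{3} = v_{2} + 2·v_{7}  ⇒ sig = (2; 1,2)
  {3,8}:  v_{3} + v_{8} = v_{5} + 2·v_{7}  ⇒ sig = (2; 1,2)
  {0,8}:  v_{0} + v_{8} = 2·v_{1} + 2·v_{7}  ⇒ sig = (2; 2,2)
  {1,2,7}:  v_{1} + v_{2} + v_{7} = v_{0}  ⇒ sig = (3; 1)
  {1,5,7}:  v_{1} + v_{5} + v_{7} = v_{8}  ⇒ sig = (3; 1)

Signatures (|P|; sorted positive RHS coefficients), sorted:
{ (2; —) ×3,  (2; 1) ×3,  (2; 1,1) ×6,  (2; 1,2) ×2,  (2; 2,2),  (3; 1) ×2 }


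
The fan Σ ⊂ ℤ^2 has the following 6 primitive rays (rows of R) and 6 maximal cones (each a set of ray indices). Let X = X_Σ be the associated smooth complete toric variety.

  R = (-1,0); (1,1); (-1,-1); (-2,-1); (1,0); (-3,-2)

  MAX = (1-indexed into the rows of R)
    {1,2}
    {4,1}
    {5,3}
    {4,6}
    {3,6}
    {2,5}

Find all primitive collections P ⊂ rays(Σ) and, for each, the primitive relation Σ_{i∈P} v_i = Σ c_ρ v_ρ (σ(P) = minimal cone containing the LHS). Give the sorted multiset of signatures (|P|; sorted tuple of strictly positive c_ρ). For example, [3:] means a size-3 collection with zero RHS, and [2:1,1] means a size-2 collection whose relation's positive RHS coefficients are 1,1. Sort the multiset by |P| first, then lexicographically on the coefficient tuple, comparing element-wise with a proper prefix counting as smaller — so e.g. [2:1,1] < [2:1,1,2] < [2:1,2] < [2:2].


Σ has 9 primitive collections:

  • {1,5}:  v_{1} + v_{5} = 0  →  sig = [2:]
  • {2,3}:  v_{2} + v_{3} = 0  →  sig = [2:]
  • {1,3}:  v_{1} + v_{3} = v_{4}  →  sig = [2:1]
  • {2,4}:  v_{2} + v_{4} = v_{1}  →  sig = [2:1]
  • {2,6}:  v_{2} + v_{6} = v_{4}  →  sig = [2:1]
  • {3,4}:  v_{3} + v_{4} = v_{6}  →  sig = [2:1]
  • {4,5}:  v_{4} + v_{5} = v_{3}  →  sig = [2:1]
  • {1,6}:  v_{1} + v_{6} = 2·v_{4}  →  sig = [2:2]
  • {5,6}:  v_{5} + v_{6} = 2·v_{3}  →  sig = [2:2]

so the primitive-relation signature multiset is
    |P|=2: 9 collections, coeffs (), (), (1), (1), (1), (1), (1), (2), (2)


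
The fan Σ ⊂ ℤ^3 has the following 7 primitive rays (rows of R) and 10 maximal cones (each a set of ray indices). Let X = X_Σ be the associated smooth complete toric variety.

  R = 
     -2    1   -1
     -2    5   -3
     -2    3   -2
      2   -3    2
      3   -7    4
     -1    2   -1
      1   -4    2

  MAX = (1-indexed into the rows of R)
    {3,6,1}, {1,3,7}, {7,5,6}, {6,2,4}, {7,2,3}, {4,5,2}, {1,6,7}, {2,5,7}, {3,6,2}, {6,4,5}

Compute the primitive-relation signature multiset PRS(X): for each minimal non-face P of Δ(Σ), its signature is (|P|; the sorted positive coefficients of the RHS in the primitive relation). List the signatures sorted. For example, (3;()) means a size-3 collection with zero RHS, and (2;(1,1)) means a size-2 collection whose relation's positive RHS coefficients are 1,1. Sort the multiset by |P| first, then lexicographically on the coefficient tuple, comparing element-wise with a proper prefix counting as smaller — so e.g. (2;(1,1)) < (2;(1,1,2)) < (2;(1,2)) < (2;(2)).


The 9 primitive collections of Σ (r=7, n=3):

  {3,4}:  v_{3} + v_{4} = 0 ; sig = (2;())
  {3,5}:  v_{3} + v_{5} = v_{7} ; sig = (2;(1))
  {4,7}:  v_{4} + v_{7} = v_{5} ; sig = (2;(1))
  {1,4}:  v_{1} + v_{4} = v_{6} + v_{7} ; sig = (2;(1,1))
  {1,5}:  v_{1} + v_{5} = v_{6} + 2·v_{7} ; sig = (2;(1,2))
  {1,2}:  v_{1} + v_{2} = 2·v_{3} ; sig = (2;(2))
  {2,5,6}:  v_{2} + v_{5} + v_{6} = 0 ; sig = (3;())
  {2,6,7}:  v_{2} + v_{6} + v_{7} = v_{3} ; sig = (3;(1))
  {3,6,7}:  v_{3} + v_{6} + v_{7} = v_{1} ; sig = (3;(1))

Signatures (|P|; sorted positive RHS coefficients), sorted:
    (2;())
    (2;(1))
    (2;(1))
    (2;(1,1))
    (2;(1,2))
    (2;(2))
    (3;())
    (3;(1))
    (3;(1))
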